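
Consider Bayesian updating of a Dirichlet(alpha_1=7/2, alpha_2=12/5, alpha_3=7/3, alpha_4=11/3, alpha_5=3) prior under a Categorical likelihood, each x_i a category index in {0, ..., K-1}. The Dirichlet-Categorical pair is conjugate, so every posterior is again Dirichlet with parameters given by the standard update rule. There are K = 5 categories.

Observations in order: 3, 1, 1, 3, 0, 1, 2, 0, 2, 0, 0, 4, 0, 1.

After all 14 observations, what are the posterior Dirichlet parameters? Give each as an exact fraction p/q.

obs 1: x=3 → posterior Dirichlet(7/2, 12/5, 7/3, 14/3, 3)
obs 2: x=1 → posterior Dirichlet(7/2, 17/5, 7/3, 14/3, 3)
obs 3: x=1 → posterior Dirichlet(7/2, 22/5, 7/3, 14/3, 3)
obs 4: x=3 → posterior Dirichlet(7/2, 22/5, 7/3, 17/3, 3)
obs 5: x=0 → posterior Dirichlet(9/2, 22/5, 7/3, 17/3, 3)
obs 6: x=1 → posterior Dirichlet(9/2, 27/5, 7/3, 17/3, 3)
obs 7: x=2 → posterior Dirichlet(9/2, 27/5, 10/3, 17/3, 3)
obs 8: x=0 → posterior Dirichlet(11/2, 27/5, 10/3, 17/3, 3)
obs 9: x=2 → posterior Dirichlet(11/2, 27/5, 13/3, 17/3, 3)
obs 10: x=0 → posterior Dirichlet(13/2, 27/5, 13/3, 17/3, 3)
obs 11: x=0 → posterior Dirichlet(15/2, 27/5, 13/3, 17/3, 3)
obs 12: x=4 → posterior Dirichlet(15/2, 27/5, 13/3, 17/3, 4)
obs 13: x=0 → posterior Dirichlet(17/2, 27/5, 13/3, 17/3, 4)
obs 14: x=1 → posterior Dirichlet(17/2, 32/5, 13/3, 17/3, 4)

alpha_1=17/2, alpha_2=32/5, alpha_3=13/3, alpha_4=17/3, alpha_5=4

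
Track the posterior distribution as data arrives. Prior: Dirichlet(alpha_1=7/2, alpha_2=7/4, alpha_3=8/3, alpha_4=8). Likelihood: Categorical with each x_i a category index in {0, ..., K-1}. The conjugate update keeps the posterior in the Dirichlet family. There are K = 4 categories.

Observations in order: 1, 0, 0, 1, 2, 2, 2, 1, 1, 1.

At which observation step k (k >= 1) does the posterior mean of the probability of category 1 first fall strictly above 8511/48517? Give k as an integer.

k = 4

obs 1: x=1 → posterior Dirichlet(7/2, 11/4, 8/3, 8)
obs 2: x=0 → posterior Dirichlet(9/2, 11/4, 8/3, 8)
obs 3: x=0 → posterior Dirichlet(11/2, 11/4, 8/3, 8)
obs 4: x=1 → posterior Dirichlet(11/2, 15/4, 8/3, 8)
obs 5: x=2 → posterior Dirichlet(11/2, 15/4, 11/3, 8)
obs 6: x=2 → posterior Dirichlet(11/2, 15/4, 14/3, 8)
obs 7: x=2 → posterior Dirichlet(11/2, 15/4, 17/3, 8)
obs 8: x=1 → posterior Dirichlet(11/2, 19/4, 17/3, 8)
obs 9: x=1 → posterior Dirichlet(11/2, 23/4, 17/3, 8)
obs 10: x=1 → posterior Dirichlet(11/2, 27/4, 17/3, 8)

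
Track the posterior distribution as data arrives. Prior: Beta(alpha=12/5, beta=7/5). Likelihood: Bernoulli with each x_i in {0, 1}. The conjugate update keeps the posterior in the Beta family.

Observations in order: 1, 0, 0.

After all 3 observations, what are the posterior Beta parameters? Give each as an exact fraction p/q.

obs 1: x=1 → posterior Beta(17/5, 7/5)
obs 2: x=0 → posterior Beta(17/5, 12/5)
obs 3: x=0 → posterior Beta(17/5, 17/5)

alpha=17/5, beta=17/5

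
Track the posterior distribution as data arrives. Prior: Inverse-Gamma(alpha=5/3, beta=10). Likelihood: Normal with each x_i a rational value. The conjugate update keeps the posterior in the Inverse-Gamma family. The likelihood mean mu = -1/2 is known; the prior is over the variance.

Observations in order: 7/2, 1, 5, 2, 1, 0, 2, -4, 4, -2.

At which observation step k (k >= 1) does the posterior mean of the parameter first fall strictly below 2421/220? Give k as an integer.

k = 6

obs 1: x=7/2 → posterior Inverse-Gamma(13/6, 18)
obs 2: x=1 → posterior Inverse-Gamma(8/3, 153/8)
obs 3: x=5 → posterior Inverse-Gamma(19/6, 137/4)
obs 4: x=2 → posterior Inverse-Gamma(11/3, 299/8)
obs 5: x=1 → posterior Inverse-Gamma(25/6, 77/2)
obs 6: x=0 → posterior Inverse-Gamma(14/3, 309/8)
obs 7: x=2 → posterior Inverse-Gamma(31/6, 167/4)
obs 8: x=-4 → posterior Inverse-Gamma(17/3, 383/8)
obs 9: x=4 → posterior Inverse-Gamma(37/6, 58)
obs 10: x=-2 → posterior Inverse-Gamma(20/3, 473/8)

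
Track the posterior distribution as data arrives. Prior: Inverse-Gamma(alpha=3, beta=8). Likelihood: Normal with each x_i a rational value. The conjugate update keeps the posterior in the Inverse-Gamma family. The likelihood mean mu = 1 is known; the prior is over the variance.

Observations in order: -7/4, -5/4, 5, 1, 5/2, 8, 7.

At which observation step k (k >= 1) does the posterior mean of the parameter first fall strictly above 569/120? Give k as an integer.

k = 2

obs 1: x=-7/4 → posterior Inverse-Gamma(7/2, 377/32)
obs 2: x=-5/4 → posterior Inverse-Gamma(4, 229/16)
obs 3: x=5 → posterior Inverse-Gamma(9/2, 357/16)
obs 4: x=1 → posterior Inverse-Gamma(5, 357/16)
obs 5: x=5/2 → posterior Inverse-Gamma(11/2, 375/16)
obs 6: x=8 → posterior Inverse-Gamma(6, 767/16)
obs 7: x=7 → posterior Inverse-Gamma(13/2, 1055/16)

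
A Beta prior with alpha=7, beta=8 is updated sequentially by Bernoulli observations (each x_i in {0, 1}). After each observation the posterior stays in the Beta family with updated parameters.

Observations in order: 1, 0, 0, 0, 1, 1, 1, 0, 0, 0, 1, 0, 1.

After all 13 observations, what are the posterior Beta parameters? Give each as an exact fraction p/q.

obs 1: x=1 → posterior Beta(8, 8)
obs 2: x=0 → posterior Beta(8, 9)
obs 3: x=0 → posterior Beta(8, 10)
obs 4: x=0 → posterior Beta(8, 11)
obs 5: x=1 → posterior Beta(9, 11)
obs 6: x=1 → posterior Beta(10, 11)
obs 7: x=1 → posterior Beta(11, 11)
obs 8: x=0 → posterior Beta(11, 12)
obs 9: x=0 → posterior Beta(11, 13)
obs 10: x=0 → posterior Beta(11, 14)
obs 11: x=1 → posterior Beta(12, 14)
obs 12: x=0 → posterior Beta(12, 15)
obs 13: x=1 → posterior Beta(13, 15)

alpha=13, beta=15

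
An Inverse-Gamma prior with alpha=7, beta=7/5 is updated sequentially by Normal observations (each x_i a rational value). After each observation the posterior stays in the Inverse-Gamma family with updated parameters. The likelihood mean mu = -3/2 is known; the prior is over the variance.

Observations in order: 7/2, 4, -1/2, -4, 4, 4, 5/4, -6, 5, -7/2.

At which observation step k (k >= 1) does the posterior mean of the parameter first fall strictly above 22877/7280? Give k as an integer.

k = 2

obs 1: x=7/2 → posterior Inverse-Gamma(15/2, 139/10)
obs 2: x=4 → posterior Inverse-Gamma(8, 1161/40)
obs 3: x=-1/2 → posterior Inverse-Gamma(17/2, 1181/40)
obs 4: x=-4 → posterior Inverse-Gamma(9, 653/20)
obs 5: x=4 → posterior Inverse-Gamma(19/2, 1911/40)
obs 6: x=4 → posterior Inverse-Gamma(10, 629/10)
obs 7: x=5/4 → posterior Inverse-Gamma(21/2, 10669/160)
obs 8: x=-6 → posterior Inverse-Gamma(11, 12289/160)
obs 9: x=5 → posterior Inverse-Gamma(23/2, 15669/160)
obs 10: x=-7/2 → posterior Inverse-Gamma(12, 15989/160)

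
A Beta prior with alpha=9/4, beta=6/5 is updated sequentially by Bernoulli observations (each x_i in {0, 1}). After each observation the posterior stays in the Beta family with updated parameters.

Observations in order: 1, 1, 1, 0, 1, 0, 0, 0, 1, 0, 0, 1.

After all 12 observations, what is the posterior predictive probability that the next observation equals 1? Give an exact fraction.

55/103

obs 1: x=1 → posterior Beta(13/4, 6/5)
obs 2: x=1 → posterior Beta(17/4, 6/5)
obs 3: x=1 → posterior Beta(21/4, 6/5)
obs 4: x=0 → posterior Beta(21/4, 11/5)
obs 5: x=1 → posterior Beta(25/4, 11/5)
obs 6: x=0 → posterior Beta(25/4, 16/5)
obs 7: x=0 → posterior Beta(25/4, 21/5)
obs 8: x=0 → posterior Beta(25/4, 26/5)
obs 9: x=1 → posterior Beta(29/4, 26/5)
obs 10: x=0 → posterior Beta(29/4, 31/5)
obs 11: x=0 → posterior Beta(29/4, 36/5)
obs 12: x=1 → posterior Beta(33/4, 36/5)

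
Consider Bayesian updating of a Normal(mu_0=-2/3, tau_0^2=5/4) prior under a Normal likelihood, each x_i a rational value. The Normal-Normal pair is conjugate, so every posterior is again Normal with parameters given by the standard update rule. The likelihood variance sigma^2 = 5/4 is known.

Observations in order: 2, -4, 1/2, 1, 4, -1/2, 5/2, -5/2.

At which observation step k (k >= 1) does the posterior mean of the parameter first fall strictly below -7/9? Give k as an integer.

k = 2

obs 1: x=2 → posterior Normal(2/3, 5/8)
obs 2: x=-4 → posterior Normal(-8/9, 5/12)
obs 3: x=1/2 → posterior Normal(-13/24, 5/16)
obs 4: x=1 → posterior Normal(-7/30, 1/4)
obs 5: x=4 → posterior Normal(17/36, 5/24)
obs 6: x=-1/2 → posterior Normal(1/3, 5/28)
obs 7: x=5/2 → posterior Normal(29/48, 5/32)
obs 8: x=-5/2 → posterior Normal(7/27, 5/36)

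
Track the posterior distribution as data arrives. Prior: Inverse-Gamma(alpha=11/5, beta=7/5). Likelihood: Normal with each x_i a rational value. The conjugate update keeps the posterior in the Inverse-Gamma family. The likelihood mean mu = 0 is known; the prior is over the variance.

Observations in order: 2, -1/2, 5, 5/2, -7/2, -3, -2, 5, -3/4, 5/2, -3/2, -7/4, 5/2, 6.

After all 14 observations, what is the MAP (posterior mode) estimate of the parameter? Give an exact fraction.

obs 1: x=2 → posterior Inverse-Gamma(27/10, 17/5)
obs 2: x=-1/2 → posterior Inverse-Gamma(16/5, 141/40)
obs 3: x=5 → posterior Inverse-Gamma(37/10, 641/40)
obs 4: x=5/2 → posterior Inverse-Gamma(21/5, 383/20)
obs 5: x=-7/2 → posterior Inverse-Gamma(47/10, 1011/40)
obs 6: x=-3 → posterior Inverse-Gamma(26/5, 1191/40)
obs 7: x=-2 → posterior Inverse-Gamma(57/10, 1271/40)
obs 8: x=5 → posterior Inverse-Gamma(31/5, 1771/40)
obs 9: x=-3/4 → posterior Inverse-Gamma(67/10, 7129/160)
obs 10: x=5/2 → posterior Inverse-Gamma(36/5, 7629/160)
obs 11: x=-3/2 → posterior Inverse-Gamma(77/10, 7809/160)
obs 12: x=-7/4 → posterior Inverse-Gamma(41/5, 4027/80)
obs 13: x=5/2 → posterior Inverse-Gamma(87/10, 4277/80)
obs 14: x=6 → posterior Inverse-Gamma(46/5, 5717/80)

5717/816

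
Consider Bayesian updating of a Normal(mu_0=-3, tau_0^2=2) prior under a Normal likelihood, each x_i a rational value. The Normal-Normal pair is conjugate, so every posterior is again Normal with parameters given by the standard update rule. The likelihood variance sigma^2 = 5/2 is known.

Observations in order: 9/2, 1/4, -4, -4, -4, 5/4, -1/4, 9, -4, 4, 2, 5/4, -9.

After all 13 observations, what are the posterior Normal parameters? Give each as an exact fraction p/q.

mu_0=-9/19, tau_0^2=10/57

obs 1: x=9/2 → posterior Normal(1/3, 10/9)
obs 2: x=1/4 → posterior Normal(4/13, 10/13)
obs 3: x=-4 → posterior Normal(-12/17, 10/17)
obs 4: x=-4 → posterior Normal(-4/3, 10/21)
obs 5: x=-4 → posterior Normal(-44/25, 2/5)
obs 6: x=5/4 → posterior Normal(-39/29, 10/29)
obs 7: x=-1/4 → posterior Normal(-40/33, 10/33)
obs 8: x=9 → posterior Normal(-4/37, 10/37)
obs 9: x=-4 → posterior Normal(-20/41, 10/41)
obs 10: x=4 → posterior Normal(-4/45, 2/9)
obs 11: x=2 → posterior Normal(4/49, 10/49)
obs 12: x=5/4 → posterior Normal(9/53, 10/53)
obs 13: x=-9 → posterior Normal(-9/19, 10/57)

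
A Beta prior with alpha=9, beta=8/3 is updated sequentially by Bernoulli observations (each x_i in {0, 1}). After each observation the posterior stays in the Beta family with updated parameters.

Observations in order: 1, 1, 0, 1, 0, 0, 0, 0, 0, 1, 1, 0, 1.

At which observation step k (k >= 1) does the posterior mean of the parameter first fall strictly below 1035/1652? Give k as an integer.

k = 8

obs 1: x=1 → posterior Beta(10, 8/3)
obs 2: x=1 → posterior Beta(11, 8/3)
obs 3: x=0 → posterior Beta(11, 11/3)
obs 4: x=1 → posterior Beta(12, 11/3)
obs 5: x=0 → posterior Beta(12, 14/3)
obs 6: x=0 → posterior Beta(12, 17/3)
obs 7: x=0 → posterior Beta(12, 20/3)
obs 8: x=0 → posterior Beta(12, 23/3)
obs 9: x=0 → posterior Beta(12, 26/3)
obs 10: x=1 → posterior Beta(13, 26/3)
obs 11: x=1 → posterior Beta(14, 26/3)
obs 12: x=0 → posterior Beta(14, 29/3)
obs 13: x=1 → posterior Beta(15, 29/3)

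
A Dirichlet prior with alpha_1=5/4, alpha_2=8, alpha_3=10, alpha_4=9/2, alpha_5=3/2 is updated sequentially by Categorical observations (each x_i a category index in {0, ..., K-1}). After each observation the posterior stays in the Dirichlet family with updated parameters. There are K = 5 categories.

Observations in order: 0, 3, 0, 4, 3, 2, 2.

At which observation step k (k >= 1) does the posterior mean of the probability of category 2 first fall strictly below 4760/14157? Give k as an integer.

obs 1: x=0 → posterior Dirichlet(9/4, 8, 10, 9/2, 3/2)
obs 2: x=3 → posterior Dirichlet(9/4, 8, 10, 11/2, 3/2)
obs 3: x=0 → posterior Dirichlet(13/4, 8, 10, 11/2, 3/2)
obs 4: x=4 → posterior Dirichlet(13/4, 8, 10, 11/2, 5/2)
obs 5: x=3 → posterior Dirichlet(13/4, 8, 10, 13/2, 5/2)
obs 6: x=2 → posterior Dirichlet(13/4, 8, 11, 13/2, 5/2)
obs 7: x=2 → posterior Dirichlet(13/4, 8, 12, 13/2, 5/2)

k = 5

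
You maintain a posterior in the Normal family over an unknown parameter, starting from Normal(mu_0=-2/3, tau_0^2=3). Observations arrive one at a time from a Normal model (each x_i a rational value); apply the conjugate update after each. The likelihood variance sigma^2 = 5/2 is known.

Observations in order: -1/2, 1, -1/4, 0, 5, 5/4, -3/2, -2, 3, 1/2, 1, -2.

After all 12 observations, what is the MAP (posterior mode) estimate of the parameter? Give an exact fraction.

obs 1: x=-1/2 → posterior Normal(-19/33, 15/11)
obs 2: x=1 → posterior Normal(-1/51, 15/17)
obs 3: x=-1/4 → posterior Normal(-11/138, 15/23)
obs 4: x=0 → posterior Normal(-11/174, 15/29)
obs 5: x=5 → posterior Normal(169/210, 3/7)
obs 6: x=5/4 → posterior Normal(107/123, 15/41)
obs 7: x=-3/2 → posterior Normal(80/141, 15/47)
obs 8: x=-2 → posterior Normal(44/159, 15/53)
obs 9: x=3 → posterior Normal(98/177, 15/59)
obs 10: x=1/2 → posterior Normal(107/195, 3/13)
obs 11: x=1 → posterior Normal(125/213, 15/71)
obs 12: x=-2 → posterior Normal(89/231, 15/77)

89/231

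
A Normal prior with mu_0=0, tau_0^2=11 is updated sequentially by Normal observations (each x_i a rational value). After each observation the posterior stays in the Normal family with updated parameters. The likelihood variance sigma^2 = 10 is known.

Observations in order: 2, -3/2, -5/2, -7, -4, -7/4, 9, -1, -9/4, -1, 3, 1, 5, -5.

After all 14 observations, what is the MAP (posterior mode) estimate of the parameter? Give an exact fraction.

obs 1: x=2 → posterior Normal(22/21, 110/21)
obs 2: x=-3/2 → posterior Normal(11/64, 55/16)
obs 3: x=-5/2 → posterior Normal(-22/43, 110/43)
obs 4: x=-7 → posterior Normal(-11/6, 55/27)
obs 5: x=-4 → posterior Normal(-11/5, 22/13)
obs 6: x=-7/4 → posterior Normal(-649/304, 55/38)
obs 7: x=9 → posterior Normal(-253/348, 110/87)
obs 8: x=-1 → posterior Normal(-297/392, 55/49)
obs 9: x=-9/4 → posterior Normal(-99/109, 110/109)
obs 10: x=-1 → posterior Normal(-11/12, 11/12)
obs 11: x=3 → posterior Normal(-77/131, 110/131)
obs 12: x=1 → posterior Normal(-33/71, 55/71)
obs 13: x=5 → posterior Normal(-11/153, 110/153)
obs 14: x=-5 → posterior Normal(-33/82, 55/82)

-33/82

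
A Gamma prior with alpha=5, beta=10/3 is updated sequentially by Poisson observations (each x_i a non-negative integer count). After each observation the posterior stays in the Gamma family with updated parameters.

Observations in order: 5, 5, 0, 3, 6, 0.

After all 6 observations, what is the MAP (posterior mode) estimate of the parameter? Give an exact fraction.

obs 1: x=5 → posterior Gamma(10, 13/3)
obs 2: x=5 → posterior Gamma(15, 16/3)
obs 3: x=0 → posterior Gamma(15, 19/3)
obs 4: x=3 → posterior Gamma(18, 22/3)
obs 5: x=6 → posterior Gamma(24, 25/3)
obs 6: x=0 → posterior Gamma(24, 28/3)

69/28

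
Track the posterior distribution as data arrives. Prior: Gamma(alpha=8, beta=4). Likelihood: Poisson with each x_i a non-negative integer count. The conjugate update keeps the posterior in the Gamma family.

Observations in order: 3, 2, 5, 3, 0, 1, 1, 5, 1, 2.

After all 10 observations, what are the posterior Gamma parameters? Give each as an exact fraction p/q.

obs 1: x=3 → posterior Gamma(11, 5)
obs 2: x=2 → posterior Gamma(13, 6)
obs 3: x=5 → posterior Gamma(18, 7)
obs 4: x=3 → posterior Gamma(21, 8)
obs 5: x=0 → posterior Gamma(21, 9)
obs 6: x=1 → posterior Gamma(22, 10)
obs 7: x=1 → posterior Gamma(23, 11)
obs 8: x=5 → posterior Gamma(28, 12)
obs 9: x=1 → posterior Gamma(29, 13)
obs 10: x=2 → posterior Gamma(31, 14)

alpha=31, beta=14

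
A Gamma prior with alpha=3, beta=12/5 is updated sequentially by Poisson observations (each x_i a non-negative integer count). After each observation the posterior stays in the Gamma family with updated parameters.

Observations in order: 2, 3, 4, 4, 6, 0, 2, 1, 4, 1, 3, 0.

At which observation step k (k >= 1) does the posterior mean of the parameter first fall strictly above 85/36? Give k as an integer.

obs 1: x=2 → posterior Gamma(5, 17/5)
obs 2: x=3 → posterior Gamma(8, 22/5)
obs 3: x=4 → posterior Gamma(12, 27/5)
obs 4: x=4 → posterior Gamma(16, 32/5)
obs 5: x=6 → posterior Gamma(22, 37/5)
obs 6: x=0 → posterior Gamma(22, 42/5)
obs 7: x=2 → posterior Gamma(24, 47/5)
obs 8: x=1 → posterior Gamma(25, 52/5)
obs 9: x=4 → posterior Gamma(29, 57/5)
obs 10: x=1 → posterior Gamma(30, 62/5)
obs 11: x=3 → posterior Gamma(33, 67/5)
obs 12: x=0 → posterior Gamma(33, 72/5)

k = 4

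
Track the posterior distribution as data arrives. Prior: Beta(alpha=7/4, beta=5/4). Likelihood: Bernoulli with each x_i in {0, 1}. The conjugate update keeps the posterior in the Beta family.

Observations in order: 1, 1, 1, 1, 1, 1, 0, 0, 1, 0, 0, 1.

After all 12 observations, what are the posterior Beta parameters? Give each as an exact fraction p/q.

alpha=39/4, beta=21/4

obs 1: x=1 → posterior Beta(11/4, 5/4)
obs 2: x=1 → posterior Beta(15/4, 5/4)
obs 3: x=1 → posterior Beta(19/4, 5/4)
obs 4: x=1 → posterior Beta(23/4, 5/4)
obs 5: x=1 → posterior Beta(27/4, 5/4)
obs 6: x=1 → posterior Beta(31/4, 5/4)
obs 7: x=0 → posterior Beta(31/4, 9/4)
obs 8: x=0 → posterior Beta(31/4, 13/4)
obs 9: x=1 → posterior Beta(35/4, 13/4)
obs 10: x=0 → posterior Beta(35/4, 17/4)
obs 11: x=0 → posterior Beta(35/4, 21/4)
obs 12: x=1 → posterior Beta(39/4, 21/4)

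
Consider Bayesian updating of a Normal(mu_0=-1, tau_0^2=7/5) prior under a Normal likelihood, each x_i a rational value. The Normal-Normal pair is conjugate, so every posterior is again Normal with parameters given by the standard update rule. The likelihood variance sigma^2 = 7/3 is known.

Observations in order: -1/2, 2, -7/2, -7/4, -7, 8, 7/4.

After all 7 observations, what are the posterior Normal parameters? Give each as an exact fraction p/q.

mu_0=-4/13, tau_0^2=7/26

obs 1: x=-1/2 → posterior Normal(-13/16, 7/8)
obs 2: x=2 → posterior Normal(-1/22, 7/11)
obs 3: x=-7/2 → posterior Normal(-11/14, 1/2)
obs 4: x=-7/4 → posterior Normal(-65/68, 7/17)
obs 5: x=-7 → posterior Normal(-149/80, 7/20)
obs 6: x=8 → posterior Normal(-53/92, 7/23)
obs 7: x=7/4 → posterior Normal(-4/13, 7/26)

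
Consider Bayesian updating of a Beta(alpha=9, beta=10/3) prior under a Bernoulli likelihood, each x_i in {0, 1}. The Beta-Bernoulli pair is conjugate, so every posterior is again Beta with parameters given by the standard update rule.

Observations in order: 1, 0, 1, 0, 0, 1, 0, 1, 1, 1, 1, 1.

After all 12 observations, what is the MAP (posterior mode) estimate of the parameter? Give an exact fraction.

48/67

obs 1: x=1 → posterior Beta(10, 10/3)
obs 2: x=0 → posterior Beta(10, 13/3)
obs 3: x=1 → posterior Beta(11, 13/3)
obs 4: x=0 → posterior Beta(11, 16/3)
obs 5: x=0 → posterior Beta(11, 19/3)
obs 6: x=1 → posterior Beta(12, 19/3)
obs 7: x=0 → posterior Beta(12, 22/3)
obs 8: x=1 → posterior Beta(13, 22/3)
obs 9: x=1 → posterior Beta(14, 22/3)
obs 10: x=1 → posterior Beta(15, 22/3)
obs 11: x=1 → posterior Beta(16, 22/3)
obs 12: x=1 → posterior Beta(17, 22/3)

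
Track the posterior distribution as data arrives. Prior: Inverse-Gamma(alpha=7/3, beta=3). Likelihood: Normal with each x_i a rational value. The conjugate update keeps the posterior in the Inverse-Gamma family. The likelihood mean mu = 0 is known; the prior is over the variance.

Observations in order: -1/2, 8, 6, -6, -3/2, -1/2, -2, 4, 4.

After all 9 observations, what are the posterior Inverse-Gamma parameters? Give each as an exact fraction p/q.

obs 1: x=-1/2 → posterior Inverse-Gamma(17/6, 25/8)
obs 2: x=8 → posterior Inverse-Gamma(10/3, 281/8)
obs 3: x=6 → posterior Inverse-Gamma(23/6, 425/8)
obs 4: x=-6 → posterior Inverse-Gamma(13/3, 569/8)
obs 5: x=-3/2 → posterior Inverse-Gamma(29/6, 289/4)
obs 6: x=-1/2 → posterior Inverse-Gamma(16/3, 579/8)
obs 7: x=-2 → posterior Inverse-Gamma(35/6, 595/8)
obs 8: x=4 → posterior Inverse-Gamma(19/3, 659/8)
obs 9: x=4 → posterior Inverse-Gamma(41/6, 723/8)

alpha=41/6, beta=723/8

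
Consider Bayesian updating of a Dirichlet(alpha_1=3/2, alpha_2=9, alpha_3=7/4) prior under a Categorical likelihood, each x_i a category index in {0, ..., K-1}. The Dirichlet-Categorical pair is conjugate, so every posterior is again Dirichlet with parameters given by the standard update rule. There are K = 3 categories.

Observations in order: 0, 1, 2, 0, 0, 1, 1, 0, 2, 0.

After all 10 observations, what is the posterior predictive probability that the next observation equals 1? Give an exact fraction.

obs 1: x=0 → posterior Dirichlet(5/2, 9, 7/4)
obs 2: x=1 → posterior Dirichlet(5/2, 10, 7/4)
obs 3: x=2 → posterior Dirichlet(5/2, 10, 11/4)
obs 4: x=0 → posterior Dirichlet(7/2, 10, 11/4)
obs 5: x=0 → posterior Dirichlet(9/2, 10, 11/4)
obs 6: x=1 → posterior Dirichlet(9/2, 11, 11/4)
obs 7: x=1 → posterior Dirichlet(9/2, 12, 11/4)
obs 8: x=0 → posterior Dirichlet(11/2, 12, 11/4)
obs 9: x=2 → posterior Dirichlet(11/2, 12, 15/4)
obs 10: x=0 → posterior Dirichlet(13/2, 12, 15/4)

48/89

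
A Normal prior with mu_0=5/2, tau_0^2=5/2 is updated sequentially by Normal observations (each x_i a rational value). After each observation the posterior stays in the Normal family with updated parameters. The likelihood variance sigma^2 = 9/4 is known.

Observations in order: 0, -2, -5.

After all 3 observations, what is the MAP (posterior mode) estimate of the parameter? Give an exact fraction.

-95/78

obs 1: x=0 → posterior Normal(45/38, 45/38)
obs 2: x=-2 → posterior Normal(5/58, 45/58)
obs 3: x=-5 → posterior Normal(-95/78, 15/26)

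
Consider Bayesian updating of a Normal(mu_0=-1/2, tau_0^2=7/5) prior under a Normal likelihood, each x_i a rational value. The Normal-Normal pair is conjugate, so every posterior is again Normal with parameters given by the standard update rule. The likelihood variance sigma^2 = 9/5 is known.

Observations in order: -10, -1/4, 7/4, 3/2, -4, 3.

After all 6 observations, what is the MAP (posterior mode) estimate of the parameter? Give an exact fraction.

obs 1: x=-10 → posterior Normal(-149/32, 63/80)
obs 2: x=-1/4 → posterior Normal(-305/92, 63/115)
obs 3: x=7/4 → posterior Normal(-32/15, 21/50)
obs 4: x=3/2 → posterior Normal(-107/74, 63/185)
obs 5: x=-4 → posterior Normal(-163/88, 63/220)
obs 6: x=3 → posterior Normal(-121/102, 21/85)

-121/102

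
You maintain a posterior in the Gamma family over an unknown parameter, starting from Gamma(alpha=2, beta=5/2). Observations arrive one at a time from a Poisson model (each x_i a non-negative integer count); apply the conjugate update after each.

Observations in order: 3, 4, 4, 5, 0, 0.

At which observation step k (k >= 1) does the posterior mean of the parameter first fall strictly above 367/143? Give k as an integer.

k = 4

obs 1: x=3 → posterior Gamma(5, 7/2)
obs 2: x=4 → posterior Gamma(9, 9/2)
obs 3: x=4 → posterior Gamma(13, 11/2)
obs 4: x=5 → posterior Gamma(18, 13/2)
obs 5: x=0 → posterior Gamma(18, 15/2)
obs 6: x=0 → posterior Gamma(18, 17/2)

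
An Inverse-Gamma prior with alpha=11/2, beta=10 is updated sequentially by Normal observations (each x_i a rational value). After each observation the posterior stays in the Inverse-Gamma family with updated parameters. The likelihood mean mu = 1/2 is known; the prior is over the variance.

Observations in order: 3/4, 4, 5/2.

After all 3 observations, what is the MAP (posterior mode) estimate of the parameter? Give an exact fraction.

obs 1: x=3/4 → posterior Inverse-Gamma(6, 321/32)
obs 2: x=4 → posterior Inverse-Gamma(13/2, 517/32)
obs 3: x=5/2 → posterior Inverse-Gamma(7, 581/32)

581/256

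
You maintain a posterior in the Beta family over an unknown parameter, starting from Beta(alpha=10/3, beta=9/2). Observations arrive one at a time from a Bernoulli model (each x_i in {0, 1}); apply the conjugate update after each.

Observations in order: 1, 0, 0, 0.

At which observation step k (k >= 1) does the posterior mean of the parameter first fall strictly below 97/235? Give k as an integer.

k = 3

obs 1: x=1 → posterior Beta(13/3, 9/2)
obs 2: x=0 → posterior Beta(13/3, 11/2)
obs 3: x=0 → posterior Beta(13/3, 13/2)
obs 4: x=0 → posterior Beta(13/3, 15/2)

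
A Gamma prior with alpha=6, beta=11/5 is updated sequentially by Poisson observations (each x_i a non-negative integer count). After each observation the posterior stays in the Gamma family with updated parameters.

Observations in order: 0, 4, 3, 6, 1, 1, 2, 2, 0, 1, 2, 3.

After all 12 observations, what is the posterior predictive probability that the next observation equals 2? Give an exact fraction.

1898062516980904069238091585756853131119257473920655447145025/7290017361489821980352137223869403268995634072845858621095936

obs 1: x=0 → posterior Gamma(6, 16/5)
obs 2: x=4 → posterior Gamma(10, 21/5)
obs 3: x=3 → posterior Gamma(13, 26/5)
obs 4: x=6 → posterior Gamma(19, 31/5)
obs 5: x=1 → posterior Gamma(20, 36/5)
obs 6: x=1 → posterior Gamma(21, 41/5)
obs 7: x=2 → posterior Gamma(23, 46/5)
obs 8: x=2 → posterior Gamma(25, 51/5)
obs 9: x=0 → posterior Gamma(25, 56/5)
obs 10: x=1 → posterior Gamma(26, 61/5)
obs 11: x=2 → posterior Gamma(28, 66/5)
obs 12: x=3 → posterior Gamma(31, 71/5)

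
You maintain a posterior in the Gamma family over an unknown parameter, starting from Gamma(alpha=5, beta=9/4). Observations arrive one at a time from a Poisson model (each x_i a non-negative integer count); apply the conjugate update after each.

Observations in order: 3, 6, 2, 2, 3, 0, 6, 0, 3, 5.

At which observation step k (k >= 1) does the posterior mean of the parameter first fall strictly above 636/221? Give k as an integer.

obs 1: x=3 → posterior Gamma(8, 13/4)
obs 2: x=6 → posterior Gamma(14, 17/4)
obs 3: x=2 → posterior Gamma(16, 21/4)
obs 4: x=2 → posterior Gamma(18, 25/4)
obs 5: x=3 → posterior Gamma(21, 29/4)
obs 6: x=0 → posterior Gamma(21, 33/4)
obs 7: x=6 → posterior Gamma(27, 37/4)
obs 8: x=0 → posterior Gamma(27, 41/4)
obs 9: x=3 → posterior Gamma(30, 45/4)
obs 10: x=5 → posterior Gamma(35, 49/4)

k = 2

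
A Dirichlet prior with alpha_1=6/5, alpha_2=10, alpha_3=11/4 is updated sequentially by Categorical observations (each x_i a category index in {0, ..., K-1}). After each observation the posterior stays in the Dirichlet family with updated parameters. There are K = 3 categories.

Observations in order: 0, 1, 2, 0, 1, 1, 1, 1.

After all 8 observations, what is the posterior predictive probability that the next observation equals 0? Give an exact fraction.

obs 1: x=0 → posterior Dirichlet(11/5, 10, 11/4)
obs 2: x=1 → posterior Dirichlet(11/5, 11, 11/4)
obs 3: x=2 → posterior Dirichlet(11/5, 11, 15/4)
obs 4: x=0 → posterior Dirichlet(16/5, 11, 15/4)
obs 5: x=1 → posterior Dirichlet(16/5, 12, 15/4)
obs 6: x=1 → posterior Dirichlet(16/5, 13, 15/4)
obs 7: x=1 → posterior Dirichlet(16/5, 14, 15/4)
obs 8: x=1 → posterior Dirichlet(16/5, 15, 15/4)

64/439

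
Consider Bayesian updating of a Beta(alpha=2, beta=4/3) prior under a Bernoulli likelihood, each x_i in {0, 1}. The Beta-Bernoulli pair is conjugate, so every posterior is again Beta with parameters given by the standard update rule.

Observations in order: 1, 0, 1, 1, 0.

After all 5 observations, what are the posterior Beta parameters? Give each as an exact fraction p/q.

obs 1: x=1 → posterior Beta(3, 4/3)
obs 2: x=0 → posterior Beta(3, 7/3)
obs 3: x=1 → posterior Beta(4, 7/3)
obs 4: x=1 → posterior Beta(5, 7/3)
obs 5: x=0 → posterior Beta(5, 10/3)

alpha=5, beta=10/3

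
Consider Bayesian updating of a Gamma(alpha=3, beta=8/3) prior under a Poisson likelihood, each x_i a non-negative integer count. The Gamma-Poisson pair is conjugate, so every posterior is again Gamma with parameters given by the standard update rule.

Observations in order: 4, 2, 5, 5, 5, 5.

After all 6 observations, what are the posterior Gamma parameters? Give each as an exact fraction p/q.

alpha=29, beta=26/3

obs 1: x=4 → posterior Gamma(7, 11/3)
obs 2: x=2 → posterior Gamma(9, 14/3)
obs 3: x=5 → posterior Gamma(14, 17/3)
obs 4: x=5 → posterior Gamma(19, 20/3)
obs 5: x=5 → posterior Gamma(24, 23/3)
obs 6: x=5 → posterior Gamma(29, 26/3)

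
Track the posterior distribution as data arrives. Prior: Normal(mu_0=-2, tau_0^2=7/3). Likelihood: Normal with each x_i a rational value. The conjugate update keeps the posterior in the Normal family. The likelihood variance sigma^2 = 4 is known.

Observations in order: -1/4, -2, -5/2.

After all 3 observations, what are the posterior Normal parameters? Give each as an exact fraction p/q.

obs 1: x=-1/4 → posterior Normal(-103/76, 28/19)
obs 2: x=-2 → posterior Normal(-159/104, 14/13)
obs 3: x=-5/2 → posterior Normal(-229/132, 28/33)

mu_0=-229/132, tau_0^2=28/33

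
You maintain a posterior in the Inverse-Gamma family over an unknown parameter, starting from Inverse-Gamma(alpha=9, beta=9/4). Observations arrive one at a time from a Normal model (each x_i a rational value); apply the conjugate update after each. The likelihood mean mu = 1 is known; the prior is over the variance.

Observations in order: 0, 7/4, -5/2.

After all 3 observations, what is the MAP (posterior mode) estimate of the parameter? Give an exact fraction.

obs 1: x=0 → posterior Inverse-Gamma(19/2, 11/4)
obs 2: x=7/4 → posterior Inverse-Gamma(10, 97/32)
obs 3: x=-5/2 → posterior Inverse-Gamma(21/2, 293/32)

293/368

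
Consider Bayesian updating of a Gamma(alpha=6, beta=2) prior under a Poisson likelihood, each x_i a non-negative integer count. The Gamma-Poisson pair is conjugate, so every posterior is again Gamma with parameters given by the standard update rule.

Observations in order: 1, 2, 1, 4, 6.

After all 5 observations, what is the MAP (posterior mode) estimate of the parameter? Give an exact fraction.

obs 1: x=1 → posterior Gamma(7, 3)
obs 2: x=2 → posterior Gamma(9, 4)
obs 3: x=1 → posterior Gamma(10, 5)
obs 4: x=4 → posterior Gamma(14, 6)
obs 5: x=6 → posterior Gamma(20, 7)

19/7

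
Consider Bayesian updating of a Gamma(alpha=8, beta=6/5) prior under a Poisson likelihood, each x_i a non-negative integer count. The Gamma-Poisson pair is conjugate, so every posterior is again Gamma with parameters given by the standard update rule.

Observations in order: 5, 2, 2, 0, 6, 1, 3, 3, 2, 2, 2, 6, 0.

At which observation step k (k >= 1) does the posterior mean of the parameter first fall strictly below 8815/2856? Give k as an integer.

k = 10

obs 1: x=5 → posterior Gamma(13, 11/5)
obs 2: x=2 → posterior Gamma(15, 16/5)
obs 3: x=2 → posterior Gamma(17, 21/5)
obs 4: x=0 → posterior Gamma(17, 26/5)
obs 5: x=6 → posterior Gamma(23, 31/5)
obs 6: x=1 → posterior Gamma(24, 36/5)
obs 7: x=3 → posterior Gamma(27, 41/5)
obs 8: x=3 → posterior Gamma(30, 46/5)
obs 9: x=2 → posterior Gamma(32, 51/5)
obs 10: x=2 → posterior Gamma(34, 56/5)
obs 11: x=2 → posterior Gamma(36, 61/5)
obs 12: x=6 → posterior Gamma(42, 66/5)
obs 13: x=0 → posterior Gamma(42, 71/5)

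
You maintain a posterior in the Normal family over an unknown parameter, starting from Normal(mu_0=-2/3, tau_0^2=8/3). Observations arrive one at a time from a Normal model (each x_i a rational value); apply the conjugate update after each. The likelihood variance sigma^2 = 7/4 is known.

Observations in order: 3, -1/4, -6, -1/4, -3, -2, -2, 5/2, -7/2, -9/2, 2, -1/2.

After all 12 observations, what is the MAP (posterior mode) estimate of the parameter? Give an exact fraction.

-478/405

obs 1: x=3 → posterior Normal(82/53, 56/53)
obs 2: x=-1/4 → posterior Normal(74/85, 56/85)
obs 3: x=-6 → posterior Normal(-118/117, 56/117)
obs 4: x=-1/4 → posterior Normal(-126/149, 56/149)
obs 5: x=-3 → posterior Normal(-222/181, 56/181)
obs 6: x=-2 → posterior Normal(-286/213, 56/213)
obs 7: x=-2 → posterior Normal(-10/7, 8/35)
obs 8: x=5/2 → posterior Normal(-270/277, 56/277)
obs 9: x=-7/2 → posterior Normal(-382/309, 56/309)
obs 10: x=-9/2 → posterior Normal(-526/341, 56/341)
obs 11: x=2 → posterior Normal(-462/373, 56/373)
obs 12: x=-1/2 → posterior Normal(-478/405, 56/405)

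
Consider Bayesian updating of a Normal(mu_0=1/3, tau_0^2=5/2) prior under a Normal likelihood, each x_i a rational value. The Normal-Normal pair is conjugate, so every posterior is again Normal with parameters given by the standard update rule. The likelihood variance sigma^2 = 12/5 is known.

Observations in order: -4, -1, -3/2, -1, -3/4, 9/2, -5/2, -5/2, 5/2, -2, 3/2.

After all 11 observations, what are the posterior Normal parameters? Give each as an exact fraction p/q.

mu_0=-643/1196, tau_0^2=60/299

obs 1: x=-4 → posterior Normal(-92/49, 60/49)
obs 2: x=-1 → posterior Normal(-117/74, 30/37)
obs 3: x=-3/2 → posterior Normal(-103/66, 20/33)
obs 4: x=-1 → posterior Normal(-359/248, 15/31)
obs 5: x=-3/4 → posterior Normal(-793/596, 60/149)
obs 6: x=9/2 → posterior Normal(-343/696, 10/29)
obs 7: x=-5/2 → posterior Normal(-593/796, 60/199)
obs 8: x=-5/2 → posterior Normal(-843/896, 15/56)
obs 9: x=5/2 → posterior Normal(-593/996, 20/83)
obs 10: x=-2 → posterior Normal(-793/1096, 30/137)
obs 11: x=3/2 → posterior Normal(-643/1196, 60/299)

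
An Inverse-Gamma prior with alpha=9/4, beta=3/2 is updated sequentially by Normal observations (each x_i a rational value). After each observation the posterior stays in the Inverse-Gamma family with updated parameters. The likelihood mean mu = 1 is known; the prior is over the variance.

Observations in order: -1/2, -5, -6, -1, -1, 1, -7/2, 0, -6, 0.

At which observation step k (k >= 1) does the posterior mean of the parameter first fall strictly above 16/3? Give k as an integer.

obs 1: x=-1/2 → posterior Inverse-Gamma(11/4, 21/8)
obs 2: x=-5 → posterior Inverse-Gamma(13/4, 165/8)
obs 3: x=-6 → posterior Inverse-Gamma(15/4, 361/8)
obs 4: x=-1 → posterior Inverse-Gamma(17/4, 377/8)
obs 5: x=-1 → posterior Inverse-Gamma(19/4, 393/8)
obs 6: x=1 → posterior Inverse-Gamma(21/4, 393/8)
obs 7: x=-7/2 → posterior Inverse-Gamma(23/4, 237/4)
obs 8: x=0 → posterior Inverse-Gamma(25/4, 239/4)
obs 9: x=-6 → posterior Inverse-Gamma(27/4, 337/4)
obs 10: x=0 → posterior Inverse-Gamma(29/4, 339/4)

k = 2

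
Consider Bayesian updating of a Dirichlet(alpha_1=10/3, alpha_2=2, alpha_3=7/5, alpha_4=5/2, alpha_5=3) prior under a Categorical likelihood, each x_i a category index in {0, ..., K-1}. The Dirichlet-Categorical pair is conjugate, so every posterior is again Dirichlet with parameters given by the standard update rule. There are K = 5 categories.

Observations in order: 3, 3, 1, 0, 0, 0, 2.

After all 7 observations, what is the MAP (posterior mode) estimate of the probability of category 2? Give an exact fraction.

6/61

obs 1: x=3 → posterior Dirichlet(10/3, 2, 7/5, 7/2, 3)
obs 2: x=3 → posterior Dirichlet(10/3, 2, 7/5, 9/2, 3)
obs 3: x=1 → posterior Dirichlet(10/3, 3, 7/5, 9/2, 3)
obs 4: x=0 → posterior Dirichlet(13/3, 3, 7/5, 9/2, 3)
obs 5: x=0 → posterior Dirichlet(16/3, 3, 7/5, 9/2, 3)
obs 6: x=0 → posterior Dirichlet(19/3, 3, 7/5, 9/2, 3)
obs 7: x=2 → posterior Dirichlet(19/3, 3, 12/5, 9/2, 3)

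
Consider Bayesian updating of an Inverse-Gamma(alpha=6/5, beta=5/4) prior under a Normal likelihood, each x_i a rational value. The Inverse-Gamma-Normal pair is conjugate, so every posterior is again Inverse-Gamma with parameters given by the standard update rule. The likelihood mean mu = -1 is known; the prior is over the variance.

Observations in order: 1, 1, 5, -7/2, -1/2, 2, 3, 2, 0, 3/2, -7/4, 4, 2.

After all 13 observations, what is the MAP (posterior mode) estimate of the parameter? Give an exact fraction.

3435/464

obs 1: x=1 → posterior Inverse-Gamma(17/10, 13/4)
obs 2: x=1 → posterior Inverse-Gamma(11/5, 21/4)
obs 3: x=5 → posterior Inverse-Gamma(27/10, 93/4)
obs 4: x=-7/2 → posterior Inverse-Gamma(16/5, 211/8)
obs 5: x=-1/2 → posterior Inverse-Gamma(37/10, 53/2)
obs 6: x=2 → posterior Inverse-Gamma(21/5, 31)
obs 7: x=3 → posterior Inverse-Gamma(47/10, 39)
obs 8: x=2 → posterior Inverse-Gamma(26/5, 87/2)
obs 9: x=0 → posterior Inverse-Gamma(57/10, 44)
obs 10: x=3/2 → posterior Inverse-Gamma(31/5, 377/8)
obs 11: x=-7/4 → posterior Inverse-Gamma(67/10, 1517/32)
obs 12: x=4 → posterior Inverse-Gamma(36/5, 1917/32)
obs 13: x=2 → posterior Inverse-Gamma(77/10, 2061/32)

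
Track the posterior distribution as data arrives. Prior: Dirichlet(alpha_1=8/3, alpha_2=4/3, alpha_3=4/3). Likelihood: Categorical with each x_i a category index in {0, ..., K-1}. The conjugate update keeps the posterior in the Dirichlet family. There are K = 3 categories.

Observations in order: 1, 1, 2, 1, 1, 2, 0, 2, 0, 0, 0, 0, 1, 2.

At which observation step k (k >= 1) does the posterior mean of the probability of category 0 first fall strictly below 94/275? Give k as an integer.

obs 1: x=1 → posterior Dirichlet(8/3, 7/3, 4/3)
obs 2: x=1 → posterior Dirichlet(8/3, 10/3, 4/3)
obs 3: x=2 → posterior Dirichlet(8/3, 10/3, 7/3)
obs 4: x=1 → posterior Dirichlet(8/3, 13/3, 7/3)
obs 5: x=1 → posterior Dirichlet(8/3, 16/3, 7/3)
obs 6: x=2 → posterior Dirichlet(8/3, 16/3, 10/3)
obs 7: x=0 → posterior Dirichlet(11/3, 16/3, 10/3)
obs 8: x=2 → posterior Dirichlet(11/3, 16/3, 13/3)
obs 9: x=0 → posterior Dirichlet(14/3, 16/3, 13/3)
obs 10: x=0 → posterior Dirichlet(17/3, 16/3, 13/3)
obs 11: x=0 → posterior Dirichlet(20/3, 16/3, 13/3)
obs 12: x=0 → posterior Dirichlet(23/3, 16/3, 13/3)
obs 13: x=1 → posterior Dirichlet(23/3, 19/3, 13/3)
obs 14: x=2 → posterior Dirichlet(23/3, 19/3, 16/3)

k = 3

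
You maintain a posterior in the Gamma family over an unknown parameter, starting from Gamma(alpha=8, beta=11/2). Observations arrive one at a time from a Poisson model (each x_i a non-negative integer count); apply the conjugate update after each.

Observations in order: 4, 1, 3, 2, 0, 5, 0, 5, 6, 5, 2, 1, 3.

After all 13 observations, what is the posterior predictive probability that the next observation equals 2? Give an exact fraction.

17054359546145091298248605386629985007003744531042362870483006563289212220/66956696878025420797939143672274512313637637615384054600827102378325248031

obs 1: x=4 → posterior Gamma(12, 13/2)
obs 2: x=1 → posterior Gamma(13, 15/2)
obs 3: x=3 → posterior Gamma(16, 17/2)
obs 4: x=2 → posterior Gamma(18, 19/2)
obs 5: x=0 → posterior Gamma(18, 21/2)
obs 6: x=5 → posterior Gamma(23, 23/2)
obs 7: x=0 → posterior Gamma(23, 25/2)
obs 8: x=5 → posterior Gamma(28, 27/2)
obs 9: x=6 → posterior Gamma(34, 29/2)
obs 10: x=5 → posterior Gamma(39, 31/2)
obs 11: x=2 → posterior Gamma(41, 33/2)
obs 12: x=1 → posterior Gamma(42, 35/2)
obs 13: x=3 → posterior Gamma(45, 37/2)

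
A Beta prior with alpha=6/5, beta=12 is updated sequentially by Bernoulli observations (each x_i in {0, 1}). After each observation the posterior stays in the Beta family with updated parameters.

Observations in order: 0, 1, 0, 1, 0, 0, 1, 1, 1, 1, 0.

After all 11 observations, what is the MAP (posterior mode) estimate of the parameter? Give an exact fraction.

31/111

obs 1: x=0 → posterior Beta(6/5, 13)
obs 2: x=1 → posterior Beta(11/5, 13)
obs 3: x=0 → posterior Beta(11/5, 14)
obs 4: x=1 → posterior Beta(16/5, 14)
obs 5: x=0 → posterior Beta(16/5, 15)
obs 6: x=0 → posterior Beta(16/5, 16)
obs 7: x=1 → posterior Beta(21/5, 16)
obs 8: x=1 → posterior Beta(26/5, 16)
obs 9: x=1 → posterior Beta(31/5, 16)
obs 10: x=1 → posterior Beta(36/5, 16)
obs 11: x=0 → posterior Beta(36/5, 17)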